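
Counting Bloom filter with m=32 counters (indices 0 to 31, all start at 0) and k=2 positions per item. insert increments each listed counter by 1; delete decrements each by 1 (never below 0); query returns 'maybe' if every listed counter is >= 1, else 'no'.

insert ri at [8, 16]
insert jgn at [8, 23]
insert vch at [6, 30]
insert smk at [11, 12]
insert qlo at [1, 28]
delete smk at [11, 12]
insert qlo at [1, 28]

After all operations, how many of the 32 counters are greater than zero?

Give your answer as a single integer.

Answer: 7

Derivation:
Step 1: insert ri at [8, 16] -> counters=[0,0,0,0,0,0,0,0,1,0,0,0,0,0,0,0,1,0,0,0,0,0,0,0,0,0,0,0,0,0,0,0]
Step 2: insert jgn at [8, 23] -> counters=[0,0,0,0,0,0,0,0,2,0,0,0,0,0,0,0,1,0,0,0,0,0,0,1,0,0,0,0,0,0,0,0]
Step 3: insert vch at [6, 30] -> counters=[0,0,0,0,0,0,1,0,2,0,0,0,0,0,0,0,1,0,0,0,0,0,0,1,0,0,0,0,0,0,1,0]
Step 4: insert smk at [11, 12] -> counters=[0,0,0,0,0,0,1,0,2,0,0,1,1,0,0,0,1,0,0,0,0,0,0,1,0,0,0,0,0,0,1,0]
Step 5: insert qlo at [1, 28] -> counters=[0,1,0,0,0,0,1,0,2,0,0,1,1,0,0,0,1,0,0,0,0,0,0,1,0,0,0,0,1,0,1,0]
Step 6: delete smk at [11, 12] -> counters=[0,1,0,0,0,0,1,0,2,0,0,0,0,0,0,0,1,0,0,0,0,0,0,1,0,0,0,0,1,0,1,0]
Step 7: insert qlo at [1, 28] -> counters=[0,2,0,0,0,0,1,0,2,0,0,0,0,0,0,0,1,0,0,0,0,0,0,1,0,0,0,0,2,0,1,0]
Final counters=[0,2,0,0,0,0,1,0,2,0,0,0,0,0,0,0,1,0,0,0,0,0,0,1,0,0,0,0,2,0,1,0] -> 7 nonzero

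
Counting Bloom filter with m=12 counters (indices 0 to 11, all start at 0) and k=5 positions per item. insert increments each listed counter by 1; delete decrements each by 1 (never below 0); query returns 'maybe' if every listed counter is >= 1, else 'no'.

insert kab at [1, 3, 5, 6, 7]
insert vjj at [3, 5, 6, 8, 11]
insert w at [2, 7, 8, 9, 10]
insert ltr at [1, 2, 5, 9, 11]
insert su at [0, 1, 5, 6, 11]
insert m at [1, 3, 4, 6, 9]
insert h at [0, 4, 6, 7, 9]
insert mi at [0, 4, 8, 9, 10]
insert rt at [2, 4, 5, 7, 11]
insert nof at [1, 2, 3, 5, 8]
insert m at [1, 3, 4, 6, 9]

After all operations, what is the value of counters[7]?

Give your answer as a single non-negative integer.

Answer: 4

Derivation:
Step 1: insert kab at [1, 3, 5, 6, 7] -> counters=[0,1,0,1,0,1,1,1,0,0,0,0]
Step 2: insert vjj at [3, 5, 6, 8, 11] -> counters=[0,1,0,2,0,2,2,1,1,0,0,1]
Step 3: insert w at [2, 7, 8, 9, 10] -> counters=[0,1,1,2,0,2,2,2,2,1,1,1]
Step 4: insert ltr at [1, 2, 5, 9, 11] -> counters=[0,2,2,2,0,3,2,2,2,2,1,2]
Step 5: insert su at [0, 1, 5, 6, 11] -> counters=[1,3,2,2,0,4,3,2,2,2,1,3]
Step 6: insert m at [1, 3, 4, 6, 9] -> counters=[1,4,2,3,1,4,4,2,2,3,1,3]
Step 7: insert h at [0, 4, 6, 7, 9] -> counters=[2,4,2,3,2,4,5,3,2,4,1,3]
Step 8: insert mi at [0, 4, 8, 9, 10] -> counters=[3,4,2,3,3,4,5,3,3,5,2,3]
Step 9: insert rt at [2, 4, 5, 7, 11] -> counters=[3,4,3,3,4,5,5,4,3,5,2,4]
Step 10: insert nof at [1, 2, 3, 5, 8] -> counters=[3,5,4,4,4,6,5,4,4,5,2,4]
Step 11: insert m at [1, 3, 4, 6, 9] -> counters=[3,6,4,5,5,6,6,4,4,6,2,4]
Final counters=[3,6,4,5,5,6,6,4,4,6,2,4] -> counters[7]=4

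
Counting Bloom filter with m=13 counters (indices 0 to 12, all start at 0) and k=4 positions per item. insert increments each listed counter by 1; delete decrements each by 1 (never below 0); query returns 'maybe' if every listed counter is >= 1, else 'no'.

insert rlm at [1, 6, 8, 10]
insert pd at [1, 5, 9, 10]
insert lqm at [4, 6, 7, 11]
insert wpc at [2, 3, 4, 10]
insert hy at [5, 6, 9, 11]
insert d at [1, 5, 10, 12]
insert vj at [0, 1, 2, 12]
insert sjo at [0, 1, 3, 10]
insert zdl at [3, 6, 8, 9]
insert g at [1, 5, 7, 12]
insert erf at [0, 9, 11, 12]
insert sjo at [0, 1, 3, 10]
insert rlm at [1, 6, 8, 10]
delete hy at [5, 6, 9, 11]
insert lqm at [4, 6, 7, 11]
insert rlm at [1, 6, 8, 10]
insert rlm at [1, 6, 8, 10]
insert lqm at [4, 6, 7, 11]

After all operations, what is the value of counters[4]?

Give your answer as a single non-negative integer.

Answer: 4

Derivation:
Step 1: insert rlm at [1, 6, 8, 10] -> counters=[0,1,0,0,0,0,1,0,1,0,1,0,0]
Step 2: insert pd at [1, 5, 9, 10] -> counters=[0,2,0,0,0,1,1,0,1,1,2,0,0]
Step 3: insert lqm at [4, 6, 7, 11] -> counters=[0,2,0,0,1,1,2,1,1,1,2,1,0]
Step 4: insert wpc at [2, 3, 4, 10] -> counters=[0,2,1,1,2,1,2,1,1,1,3,1,0]
Step 5: insert hy at [5, 6, 9, 11] -> counters=[0,2,1,1,2,2,3,1,1,2,3,2,0]
Step 6: insert d at [1, 5, 10, 12] -> counters=[0,3,1,1,2,3,3,1,1,2,4,2,1]
Step 7: insert vj at [0, 1, 2, 12] -> counters=[1,4,2,1,2,3,3,1,1,2,4,2,2]
Step 8: insert sjo at [0, 1, 3, 10] -> counters=[2,5,2,2,2,3,3,1,1,2,5,2,2]
Step 9: insert zdl at [3, 6, 8, 9] -> counters=[2,5,2,3,2,3,4,1,2,3,5,2,2]
Step 10: insert g at [1, 5, 7, 12] -> counters=[2,6,2,3,2,4,4,2,2,3,5,2,3]
Step 11: insert erf at [0, 9, 11, 12] -> counters=[3,6,2,3,2,4,4,2,2,4,5,3,4]
Step 12: insert sjo at [0, 1, 3, 10] -> counters=[4,7,2,4,2,4,4,2,2,4,6,3,4]
Step 13: insert rlm at [1, 6, 8, 10] -> counters=[4,8,2,4,2,4,5,2,3,4,7,3,4]
Step 14: delete hy at [5, 6, 9, 11] -> counters=[4,8,2,4,2,3,4,2,3,3,7,2,4]
Step 15: insert lqm at [4, 6, 7, 11] -> counters=[4,8,2,4,3,3,5,3,3,3,7,3,4]
Step 16: insert rlm at [1, 6, 8, 10] -> counters=[4,9,2,4,3,3,6,3,4,3,8,3,4]
Step 17: insert rlm at [1, 6, 8, 10] -> counters=[4,10,2,4,3,3,7,3,5,3,9,3,4]
Step 18: insert lqm at [4, 6, 7, 11] -> counters=[4,10,2,4,4,3,8,4,5,3,9,4,4]
Final counters=[4,10,2,4,4,3,8,4,5,3,9,4,4] -> counters[4]=4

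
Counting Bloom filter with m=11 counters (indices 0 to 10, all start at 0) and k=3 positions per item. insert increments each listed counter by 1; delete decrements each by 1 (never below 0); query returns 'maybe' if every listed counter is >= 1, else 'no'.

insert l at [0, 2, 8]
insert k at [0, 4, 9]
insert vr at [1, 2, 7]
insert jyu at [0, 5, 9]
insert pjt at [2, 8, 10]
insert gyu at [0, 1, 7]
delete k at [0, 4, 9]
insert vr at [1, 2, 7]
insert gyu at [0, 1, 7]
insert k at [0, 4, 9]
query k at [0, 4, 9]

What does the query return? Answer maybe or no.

Answer: maybe

Derivation:
Step 1: insert l at [0, 2, 8] -> counters=[1,0,1,0,0,0,0,0,1,0,0]
Step 2: insert k at [0, 4, 9] -> counters=[2,0,1,0,1,0,0,0,1,1,0]
Step 3: insert vr at [1, 2, 7] -> counters=[2,1,2,0,1,0,0,1,1,1,0]
Step 4: insert jyu at [0, 5, 9] -> counters=[3,1,2,0,1,1,0,1,1,2,0]
Step 5: insert pjt at [2, 8, 10] -> counters=[3,1,3,0,1,1,0,1,2,2,1]
Step 6: insert gyu at [0, 1, 7] -> counters=[4,2,3,0,1,1,0,2,2,2,1]
Step 7: delete k at [0, 4, 9] -> counters=[3,2,3,0,0,1,0,2,2,1,1]
Step 8: insert vr at [1, 2, 7] -> counters=[3,3,4,0,0,1,0,3,2,1,1]
Step 9: insert gyu at [0, 1, 7] -> counters=[4,4,4,0,0,1,0,4,2,1,1]
Step 10: insert k at [0, 4, 9] -> counters=[5,4,4,0,1,1,0,4,2,2,1]
Query k: check counters[0]=5 counters[4]=1 counters[9]=2 -> maybe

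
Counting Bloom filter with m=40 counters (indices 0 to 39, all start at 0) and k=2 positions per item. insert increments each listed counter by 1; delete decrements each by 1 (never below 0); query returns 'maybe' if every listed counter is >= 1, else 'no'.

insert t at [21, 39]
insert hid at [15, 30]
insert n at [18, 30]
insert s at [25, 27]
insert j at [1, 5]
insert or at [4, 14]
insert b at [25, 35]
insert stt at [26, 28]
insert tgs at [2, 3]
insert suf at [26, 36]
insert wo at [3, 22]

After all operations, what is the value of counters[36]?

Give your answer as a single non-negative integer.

Answer: 1

Derivation:
Step 1: insert t at [21, 39] -> counters=[0,0,0,0,0,0,0,0,0,0,0,0,0,0,0,0,0,0,0,0,0,1,0,0,0,0,0,0,0,0,0,0,0,0,0,0,0,0,0,1]
Step 2: insert hid at [15, 30] -> counters=[0,0,0,0,0,0,0,0,0,0,0,0,0,0,0,1,0,0,0,0,0,1,0,0,0,0,0,0,0,0,1,0,0,0,0,0,0,0,0,1]
Step 3: insert n at [18, 30] -> counters=[0,0,0,0,0,0,0,0,0,0,0,0,0,0,0,1,0,0,1,0,0,1,0,0,0,0,0,0,0,0,2,0,0,0,0,0,0,0,0,1]
Step 4: insert s at [25, 27] -> counters=[0,0,0,0,0,0,0,0,0,0,0,0,0,0,0,1,0,0,1,0,0,1,0,0,0,1,0,1,0,0,2,0,0,0,0,0,0,0,0,1]
Step 5: insert j at [1, 5] -> counters=[0,1,0,0,0,1,0,0,0,0,0,0,0,0,0,1,0,0,1,0,0,1,0,0,0,1,0,1,0,0,2,0,0,0,0,0,0,0,0,1]
Step 6: insert or at [4, 14] -> counters=[0,1,0,0,1,1,0,0,0,0,0,0,0,0,1,1,0,0,1,0,0,1,0,0,0,1,0,1,0,0,2,0,0,0,0,0,0,0,0,1]
Step 7: insert b at [25, 35] -> counters=[0,1,0,0,1,1,0,0,0,0,0,0,0,0,1,1,0,0,1,0,0,1,0,0,0,2,0,1,0,0,2,0,0,0,0,1,0,0,0,1]
Step 8: insert stt at [26, 28] -> counters=[0,1,0,0,1,1,0,0,0,0,0,0,0,0,1,1,0,0,1,0,0,1,0,0,0,2,1,1,1,0,2,0,0,0,0,1,0,0,0,1]
Step 9: insert tgs at [2, 3] -> counters=[0,1,1,1,1,1,0,0,0,0,0,0,0,0,1,1,0,0,1,0,0,1,0,0,0,2,1,1,1,0,2,0,0,0,0,1,0,0,0,1]
Step 10: insert suf at [26, 36] -> counters=[0,1,1,1,1,1,0,0,0,0,0,0,0,0,1,1,0,0,1,0,0,1,0,0,0,2,2,1,1,0,2,0,0,0,0,1,1,0,0,1]
Step 11: insert wo at [3, 22] -> counters=[0,1,1,2,1,1,0,0,0,0,0,0,0,0,1,1,0,0,1,0,0,1,1,0,0,2,2,1,1,0,2,0,0,0,0,1,1,0,0,1]
Final counters=[0,1,1,2,1,1,0,0,0,0,0,0,0,0,1,1,0,0,1,0,0,1,1,0,0,2,2,1,1,0,2,0,0,0,0,1,1,0,0,1] -> counters[36]=1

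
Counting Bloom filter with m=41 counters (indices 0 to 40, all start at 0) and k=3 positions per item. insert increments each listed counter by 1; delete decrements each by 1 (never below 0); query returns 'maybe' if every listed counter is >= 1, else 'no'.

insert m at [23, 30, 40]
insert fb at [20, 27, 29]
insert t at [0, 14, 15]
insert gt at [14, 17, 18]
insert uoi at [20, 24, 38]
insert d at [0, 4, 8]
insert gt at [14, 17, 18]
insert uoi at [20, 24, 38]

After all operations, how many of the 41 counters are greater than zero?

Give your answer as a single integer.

Step 1: insert m at [23, 30, 40] -> counters=[0,0,0,0,0,0,0,0,0,0,0,0,0,0,0,0,0,0,0,0,0,0,0,1,0,0,0,0,0,0,1,0,0,0,0,0,0,0,0,0,1]
Step 2: insert fb at [20, 27, 29] -> counters=[0,0,0,0,0,0,0,0,0,0,0,0,0,0,0,0,0,0,0,0,1,0,0,1,0,0,0,1,0,1,1,0,0,0,0,0,0,0,0,0,1]
Step 3: insert t at [0, 14, 15] -> counters=[1,0,0,0,0,0,0,0,0,0,0,0,0,0,1,1,0,0,0,0,1,0,0,1,0,0,0,1,0,1,1,0,0,0,0,0,0,0,0,0,1]
Step 4: insert gt at [14, 17, 18] -> counters=[1,0,0,0,0,0,0,0,0,0,0,0,0,0,2,1,0,1,1,0,1,0,0,1,0,0,0,1,0,1,1,0,0,0,0,0,0,0,0,0,1]
Step 5: insert uoi at [20, 24, 38] -> counters=[1,0,0,0,0,0,0,0,0,0,0,0,0,0,2,1,0,1,1,0,2,0,0,1,1,0,0,1,0,1,1,0,0,0,0,0,0,0,1,0,1]
Step 6: insert d at [0, 4, 8] -> counters=[2,0,0,0,1,0,0,0,1,0,0,0,0,0,2,1,0,1,1,0,2,0,0,1,1,0,0,1,0,1,1,0,0,0,0,0,0,0,1,0,1]
Step 7: insert gt at [14, 17, 18] -> counters=[2,0,0,0,1,0,0,0,1,0,0,0,0,0,3,1,0,2,2,0,2,0,0,1,1,0,0,1,0,1,1,0,0,0,0,0,0,0,1,0,1]
Step 8: insert uoi at [20, 24, 38] -> counters=[2,0,0,0,1,0,0,0,1,0,0,0,0,0,3,1,0,2,2,0,3,0,0,1,2,0,0,1,0,1,1,0,0,0,0,0,0,0,2,0,1]
Final counters=[2,0,0,0,1,0,0,0,1,0,0,0,0,0,3,1,0,2,2,0,3,0,0,1,2,0,0,1,0,1,1,0,0,0,0,0,0,0,2,0,1] -> 15 nonzero

Answer: 15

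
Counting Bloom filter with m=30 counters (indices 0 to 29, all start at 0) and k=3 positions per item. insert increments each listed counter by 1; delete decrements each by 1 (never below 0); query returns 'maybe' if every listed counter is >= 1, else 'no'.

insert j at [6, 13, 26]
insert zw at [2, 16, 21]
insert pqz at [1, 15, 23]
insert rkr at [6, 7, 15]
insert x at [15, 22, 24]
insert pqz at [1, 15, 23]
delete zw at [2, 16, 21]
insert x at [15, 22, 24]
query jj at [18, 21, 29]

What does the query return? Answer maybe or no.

Step 1: insert j at [6, 13, 26] -> counters=[0,0,0,0,0,0,1,0,0,0,0,0,0,1,0,0,0,0,0,0,0,0,0,0,0,0,1,0,0,0]
Step 2: insert zw at [2, 16, 21] -> counters=[0,0,1,0,0,0,1,0,0,0,0,0,0,1,0,0,1,0,0,0,0,1,0,0,0,0,1,0,0,0]
Step 3: insert pqz at [1, 15, 23] -> counters=[0,1,1,0,0,0,1,0,0,0,0,0,0,1,0,1,1,0,0,0,0,1,0,1,0,0,1,0,0,0]
Step 4: insert rkr at [6, 7, 15] -> counters=[0,1,1,0,0,0,2,1,0,0,0,0,0,1,0,2,1,0,0,0,0,1,0,1,0,0,1,0,0,0]
Step 5: insert x at [15, 22, 24] -> counters=[0,1,1,0,0,0,2,1,0,0,0,0,0,1,0,3,1,0,0,0,0,1,1,1,1,0,1,0,0,0]
Step 6: insert pqz at [1, 15, 23] -> counters=[0,2,1,0,0,0,2,1,0,0,0,0,0,1,0,4,1,0,0,0,0,1,1,2,1,0,1,0,0,0]
Step 7: delete zw at [2, 16, 21] -> counters=[0,2,0,0,0,0,2,1,0,0,0,0,0,1,0,4,0,0,0,0,0,0,1,2,1,0,1,0,0,0]
Step 8: insert x at [15, 22, 24] -> counters=[0,2,0,0,0,0,2,1,0,0,0,0,0,1,0,5,0,0,0,0,0,0,2,2,2,0,1,0,0,0]
Query jj: check counters[18]=0 counters[21]=0 counters[29]=0 -> no

Answer: no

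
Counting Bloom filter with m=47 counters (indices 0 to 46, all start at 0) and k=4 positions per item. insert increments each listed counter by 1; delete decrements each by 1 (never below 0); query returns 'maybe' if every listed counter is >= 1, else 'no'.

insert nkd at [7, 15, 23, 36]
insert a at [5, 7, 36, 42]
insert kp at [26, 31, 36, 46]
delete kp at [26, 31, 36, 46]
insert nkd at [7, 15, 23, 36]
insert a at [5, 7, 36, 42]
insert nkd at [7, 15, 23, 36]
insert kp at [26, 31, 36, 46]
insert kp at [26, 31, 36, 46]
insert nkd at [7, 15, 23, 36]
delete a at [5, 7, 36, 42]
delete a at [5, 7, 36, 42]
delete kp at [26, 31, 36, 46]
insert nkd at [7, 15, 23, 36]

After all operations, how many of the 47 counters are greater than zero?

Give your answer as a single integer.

Step 1: insert nkd at [7, 15, 23, 36] -> counters=[0,0,0,0,0,0,0,1,0,0,0,0,0,0,0,1,0,0,0,0,0,0,0,1,0,0,0,0,0,0,0,0,0,0,0,0,1,0,0,0,0,0,0,0,0,0,0]
Step 2: insert a at [5, 7, 36, 42] -> counters=[0,0,0,0,0,1,0,2,0,0,0,0,0,0,0,1,0,0,0,0,0,0,0,1,0,0,0,0,0,0,0,0,0,0,0,0,2,0,0,0,0,0,1,0,0,0,0]
Step 3: insert kp at [26, 31, 36, 46] -> counters=[0,0,0,0,0,1,0,2,0,0,0,0,0,0,0,1,0,0,0,0,0,0,0,1,0,0,1,0,0,0,0,1,0,0,0,0,3,0,0,0,0,0,1,0,0,0,1]
Step 4: delete kp at [26, 31, 36, 46] -> counters=[0,0,0,0,0,1,0,2,0,0,0,0,0,0,0,1,0,0,0,0,0,0,0,1,0,0,0,0,0,0,0,0,0,0,0,0,2,0,0,0,0,0,1,0,0,0,0]
Step 5: insert nkd at [7, 15, 23, 36] -> counters=[0,0,0,0,0,1,0,3,0,0,0,0,0,0,0,2,0,0,0,0,0,0,0,2,0,0,0,0,0,0,0,0,0,0,0,0,3,0,0,0,0,0,1,0,0,0,0]
Step 6: insert a at [5, 7, 36, 42] -> counters=[0,0,0,0,0,2,0,4,0,0,0,0,0,0,0,2,0,0,0,0,0,0,0,2,0,0,0,0,0,0,0,0,0,0,0,0,4,0,0,0,0,0,2,0,0,0,0]
Step 7: insert nkd at [7, 15, 23, 36] -> counters=[0,0,0,0,0,2,0,5,0,0,0,0,0,0,0,3,0,0,0,0,0,0,0,3,0,0,0,0,0,0,0,0,0,0,0,0,5,0,0,0,0,0,2,0,0,0,0]
Step 8: insert kp at [26, 31, 36, 46] -> counters=[0,0,0,0,0,2,0,5,0,0,0,0,0,0,0,3,0,0,0,0,0,0,0,3,0,0,1,0,0,0,0,1,0,0,0,0,6,0,0,0,0,0,2,0,0,0,1]
Step 9: insert kp at [26, 31, 36, 46] -> counters=[0,0,0,0,0,2,0,5,0,0,0,0,0,0,0,3,0,0,0,0,0,0,0,3,0,0,2,0,0,0,0,2,0,0,0,0,7,0,0,0,0,0,2,0,0,0,2]
Step 10: insert nkd at [7, 15, 23, 36] -> counters=[0,0,0,0,0,2,0,6,0,0,0,0,0,0,0,4,0,0,0,0,0,0,0,4,0,0,2,0,0,0,0,2,0,0,0,0,8,0,0,0,0,0,2,0,0,0,2]
Step 11: delete a at [5, 7, 36, 42] -> counters=[0,0,0,0,0,1,0,5,0,0,0,0,0,0,0,4,0,0,0,0,0,0,0,4,0,0,2,0,0,0,0,2,0,0,0,0,7,0,0,0,0,0,1,0,0,0,2]
Step 12: delete a at [5, 7, 36, 42] -> counters=[0,0,0,0,0,0,0,4,0,0,0,0,0,0,0,4,0,0,0,0,0,0,0,4,0,0,2,0,0,0,0,2,0,0,0,0,6,0,0,0,0,0,0,0,0,0,2]
Step 13: delete kp at [26, 31, 36, 46] -> counters=[0,0,0,0,0,0,0,4,0,0,0,0,0,0,0,4,0,0,0,0,0,0,0,4,0,0,1,0,0,0,0,1,0,0,0,0,5,0,0,0,0,0,0,0,0,0,1]
Step 14: insert nkd at [7, 15, 23, 36] -> counters=[0,0,0,0,0,0,0,5,0,0,0,0,0,0,0,5,0,0,0,0,0,0,0,5,0,0,1,0,0,0,0,1,0,0,0,0,6,0,0,0,0,0,0,0,0,0,1]
Final counters=[0,0,0,0,0,0,0,5,0,0,0,0,0,0,0,5,0,0,0,0,0,0,0,5,0,0,1,0,0,0,0,1,0,0,0,0,6,0,0,0,0,0,0,0,0,0,1] -> 7 nonzero

Answer: 7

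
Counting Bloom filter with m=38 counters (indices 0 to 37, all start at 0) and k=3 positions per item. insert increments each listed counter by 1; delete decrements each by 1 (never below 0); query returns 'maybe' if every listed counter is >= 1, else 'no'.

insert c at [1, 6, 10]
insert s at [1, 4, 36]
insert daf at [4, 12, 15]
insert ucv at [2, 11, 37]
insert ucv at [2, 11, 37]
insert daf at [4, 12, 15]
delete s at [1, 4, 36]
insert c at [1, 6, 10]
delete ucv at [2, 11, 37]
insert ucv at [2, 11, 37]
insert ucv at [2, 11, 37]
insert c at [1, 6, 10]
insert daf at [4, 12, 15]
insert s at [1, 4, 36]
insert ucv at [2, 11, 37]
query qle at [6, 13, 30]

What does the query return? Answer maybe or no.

Step 1: insert c at [1, 6, 10] -> counters=[0,1,0,0,0,0,1,0,0,0,1,0,0,0,0,0,0,0,0,0,0,0,0,0,0,0,0,0,0,0,0,0,0,0,0,0,0,0]
Step 2: insert s at [1, 4, 36] -> counters=[0,2,0,0,1,0,1,0,0,0,1,0,0,0,0,0,0,0,0,0,0,0,0,0,0,0,0,0,0,0,0,0,0,0,0,0,1,0]
Step 3: insert daf at [4, 12, 15] -> counters=[0,2,0,0,2,0,1,0,0,0,1,0,1,0,0,1,0,0,0,0,0,0,0,0,0,0,0,0,0,0,0,0,0,0,0,0,1,0]
Step 4: insert ucv at [2, 11, 37] -> counters=[0,2,1,0,2,0,1,0,0,0,1,1,1,0,0,1,0,0,0,0,0,0,0,0,0,0,0,0,0,0,0,0,0,0,0,0,1,1]
Step 5: insert ucv at [2, 11, 37] -> counters=[0,2,2,0,2,0,1,0,0,0,1,2,1,0,0,1,0,0,0,0,0,0,0,0,0,0,0,0,0,0,0,0,0,0,0,0,1,2]
Step 6: insert daf at [4, 12, 15] -> counters=[0,2,2,0,3,0,1,0,0,0,1,2,2,0,0,2,0,0,0,0,0,0,0,0,0,0,0,0,0,0,0,0,0,0,0,0,1,2]
Step 7: delete s at [1, 4, 36] -> counters=[0,1,2,0,2,0,1,0,0,0,1,2,2,0,0,2,0,0,0,0,0,0,0,0,0,0,0,0,0,0,0,0,0,0,0,0,0,2]
Step 8: insert c at [1, 6, 10] -> counters=[0,2,2,0,2,0,2,0,0,0,2,2,2,0,0,2,0,0,0,0,0,0,0,0,0,0,0,0,0,0,0,0,0,0,0,0,0,2]
Step 9: delete ucv at [2, 11, 37] -> counters=[0,2,1,0,2,0,2,0,0,0,2,1,2,0,0,2,0,0,0,0,0,0,0,0,0,0,0,0,0,0,0,0,0,0,0,0,0,1]
Step 10: insert ucv at [2, 11, 37] -> counters=[0,2,2,0,2,0,2,0,0,0,2,2,2,0,0,2,0,0,0,0,0,0,0,0,0,0,0,0,0,0,0,0,0,0,0,0,0,2]
Step 11: insert ucv at [2, 11, 37] -> counters=[0,2,3,0,2,0,2,0,0,0,2,3,2,0,0,2,0,0,0,0,0,0,0,0,0,0,0,0,0,0,0,0,0,0,0,0,0,3]
Step 12: insert c at [1, 6, 10] -> counters=[0,3,3,0,2,0,3,0,0,0,3,3,2,0,0,2,0,0,0,0,0,0,0,0,0,0,0,0,0,0,0,0,0,0,0,0,0,3]
Step 13: insert daf at [4, 12, 15] -> counters=[0,3,3,0,3,0,3,0,0,0,3,3,3,0,0,3,0,0,0,0,0,0,0,0,0,0,0,0,0,0,0,0,0,0,0,0,0,3]
Step 14: insert s at [1, 4, 36] -> counters=[0,4,3,0,4,0,3,0,0,0,3,3,3,0,0,3,0,0,0,0,0,0,0,0,0,0,0,0,0,0,0,0,0,0,0,0,1,3]
Step 15: insert ucv at [2, 11, 37] -> counters=[0,4,4,0,4,0,3,0,0,0,3,4,3,0,0,3,0,0,0,0,0,0,0,0,0,0,0,0,0,0,0,0,0,0,0,0,1,4]
Query qle: check counters[6]=3 counters[13]=0 counters[30]=0 -> no

Answer: no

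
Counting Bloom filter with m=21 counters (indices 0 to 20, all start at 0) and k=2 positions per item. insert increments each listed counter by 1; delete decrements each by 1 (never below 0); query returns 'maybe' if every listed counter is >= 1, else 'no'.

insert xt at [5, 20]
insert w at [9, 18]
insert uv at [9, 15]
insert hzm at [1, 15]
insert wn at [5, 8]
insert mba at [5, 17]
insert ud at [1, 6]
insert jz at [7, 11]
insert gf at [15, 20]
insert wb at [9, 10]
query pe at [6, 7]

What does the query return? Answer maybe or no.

Step 1: insert xt at [5, 20] -> counters=[0,0,0,0,0,1,0,0,0,0,0,0,0,0,0,0,0,0,0,0,1]
Step 2: insert w at [9, 18] -> counters=[0,0,0,0,0,1,0,0,0,1,0,0,0,0,0,0,0,0,1,0,1]
Step 3: insert uv at [9, 15] -> counters=[0,0,0,0,0,1,0,0,0,2,0,0,0,0,0,1,0,0,1,0,1]
Step 4: insert hzm at [1, 15] -> counters=[0,1,0,0,0,1,0,0,0,2,0,0,0,0,0,2,0,0,1,0,1]
Step 5: insert wn at [5, 8] -> counters=[0,1,0,0,0,2,0,0,1,2,0,0,0,0,0,2,0,0,1,0,1]
Step 6: insert mba at [5, 17] -> counters=[0,1,0,0,0,3,0,0,1,2,0,0,0,0,0,2,0,1,1,0,1]
Step 7: insert ud at [1, 6] -> counters=[0,2,0,0,0,3,1,0,1,2,0,0,0,0,0,2,0,1,1,0,1]
Step 8: insert jz at [7, 11] -> counters=[0,2,0,0,0,3,1,1,1,2,0,1,0,0,0,2,0,1,1,0,1]
Step 9: insert gf at [15, 20] -> counters=[0,2,0,0,0,3,1,1,1,2,0,1,0,0,0,3,0,1,1,0,2]
Step 10: insert wb at [9, 10] -> counters=[0,2,0,0,0,3,1,1,1,3,1,1,0,0,0,3,0,1,1,0,2]
Query pe: check counters[6]=1 counters[7]=1 -> maybe

Answer: maybe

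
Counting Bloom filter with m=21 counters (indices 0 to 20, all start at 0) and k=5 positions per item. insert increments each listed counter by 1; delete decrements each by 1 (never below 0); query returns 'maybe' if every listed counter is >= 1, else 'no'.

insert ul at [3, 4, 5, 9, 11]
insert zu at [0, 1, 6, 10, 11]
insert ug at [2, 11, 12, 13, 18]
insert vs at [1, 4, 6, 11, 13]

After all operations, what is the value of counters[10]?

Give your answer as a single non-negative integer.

Answer: 1

Derivation:
Step 1: insert ul at [3, 4, 5, 9, 11] -> counters=[0,0,0,1,1,1,0,0,0,1,0,1,0,0,0,0,0,0,0,0,0]
Step 2: insert zu at [0, 1, 6, 10, 11] -> counters=[1,1,0,1,1,1,1,0,0,1,1,2,0,0,0,0,0,0,0,0,0]
Step 3: insert ug at [2, 11, 12, 13, 18] -> counters=[1,1,1,1,1,1,1,0,0,1,1,3,1,1,0,0,0,0,1,0,0]
Step 4: insert vs at [1, 4, 6, 11, 13] -> counters=[1,2,1,1,2,1,2,0,0,1,1,4,1,2,0,0,0,0,1,0,0]
Final counters=[1,2,1,1,2,1,2,0,0,1,1,4,1,2,0,0,0,0,1,0,0] -> counters[10]=1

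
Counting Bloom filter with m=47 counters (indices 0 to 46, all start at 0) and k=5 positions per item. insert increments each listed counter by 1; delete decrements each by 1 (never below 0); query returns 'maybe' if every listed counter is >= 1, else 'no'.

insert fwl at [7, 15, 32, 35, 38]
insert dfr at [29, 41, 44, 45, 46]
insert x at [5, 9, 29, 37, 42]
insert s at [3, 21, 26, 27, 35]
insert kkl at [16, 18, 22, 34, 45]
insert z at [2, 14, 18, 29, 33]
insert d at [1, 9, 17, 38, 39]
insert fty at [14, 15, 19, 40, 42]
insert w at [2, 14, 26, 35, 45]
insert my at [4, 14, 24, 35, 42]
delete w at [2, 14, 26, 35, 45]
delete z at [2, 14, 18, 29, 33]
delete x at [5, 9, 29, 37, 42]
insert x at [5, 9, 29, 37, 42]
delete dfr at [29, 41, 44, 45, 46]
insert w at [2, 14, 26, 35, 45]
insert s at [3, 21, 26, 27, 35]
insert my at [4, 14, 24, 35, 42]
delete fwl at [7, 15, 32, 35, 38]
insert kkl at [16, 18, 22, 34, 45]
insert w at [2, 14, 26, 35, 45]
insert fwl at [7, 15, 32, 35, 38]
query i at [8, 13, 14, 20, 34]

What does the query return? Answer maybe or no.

Answer: no

Derivation:
Step 1: insert fwl at [7, 15, 32, 35, 38] -> counters=[0,0,0,0,0,0,0,1,0,0,0,0,0,0,0,1,0,0,0,0,0,0,0,0,0,0,0,0,0,0,0,0,1,0,0,1,0,0,1,0,0,0,0,0,0,0,0]
Step 2: insert dfr at [29, 41, 44, 45, 46] -> counters=[0,0,0,0,0,0,0,1,0,0,0,0,0,0,0,1,0,0,0,0,0,0,0,0,0,0,0,0,0,1,0,0,1,0,0,1,0,0,1,0,0,1,0,0,1,1,1]
Step 3: insert x at [5, 9, 29, 37, 42] -> counters=[0,0,0,0,0,1,0,1,0,1,0,0,0,0,0,1,0,0,0,0,0,0,0,0,0,0,0,0,0,2,0,0,1,0,0,1,0,1,1,0,0,1,1,0,1,1,1]
Step 4: insert s at [3, 21, 26, 27, 35] -> counters=[0,0,0,1,0,1,0,1,0,1,0,0,0,0,0,1,0,0,0,0,0,1,0,0,0,0,1,1,0,2,0,0,1,0,0,2,0,1,1,0,0,1,1,0,1,1,1]
Step 5: insert kkl at [16, 18, 22, 34, 45] -> counters=[0,0,0,1,0,1,0,1,0,1,0,0,0,0,0,1,1,0,1,0,0,1,1,0,0,0,1,1,0,2,0,0,1,0,1,2,0,1,1,0,0,1,1,0,1,2,1]
Step 6: insert z at [2, 14, 18, 29, 33] -> counters=[0,0,1,1,0,1,0,1,0,1,0,0,0,0,1,1,1,0,2,0,0,1,1,0,0,0,1,1,0,3,0,0,1,1,1,2,0,1,1,0,0,1,1,0,1,2,1]
Step 7: insert d at [1, 9, 17, 38, 39] -> counters=[0,1,1,1,0,1,0,1,0,2,0,0,0,0,1,1,1,1,2,0,0,1,1,0,0,0,1,1,0,3,0,0,1,1,1,2,0,1,2,1,0,1,1,0,1,2,1]
Step 8: insert fty at [14, 15, 19, 40, 42] -> counters=[0,1,1,1,0,1,0,1,0,2,0,0,0,0,2,2,1,1,2,1,0,1,1,0,0,0,1,1,0,3,0,0,1,1,1,2,0,1,2,1,1,1,2,0,1,2,1]
Step 9: insert w at [2, 14, 26, 35, 45] -> counters=[0,1,2,1,0,1,0,1,0,2,0,0,0,0,3,2,1,1,2,1,0,1,1,0,0,0,2,1,0,3,0,0,1,1,1,3,0,1,2,1,1,1,2,0,1,3,1]
Step 10: insert my at [4, 14, 24, 35, 42] -> counters=[0,1,2,1,1,1,0,1,0,2,0,0,0,0,4,2,1,1,2,1,0,1,1,0,1,0,2,1,0,3,0,0,1,1,1,4,0,1,2,1,1,1,3,0,1,3,1]
Step 11: delete w at [2, 14, 26, 35, 45] -> counters=[0,1,1,1,1,1,0,1,0,2,0,0,0,0,3,2,1,1,2,1,0,1,1,0,1,0,1,1,0,3,0,0,1,1,1,3,0,1,2,1,1,1,3,0,1,2,1]
Step 12: delete z at [2, 14, 18, 29, 33] -> counters=[0,1,0,1,1,1,0,1,0,2,0,0,0,0,2,2,1,1,1,1,0,1,1,0,1,0,1,1,0,2,0,0,1,0,1,3,0,1,2,1,1,1,3,0,1,2,1]
Step 13: delete x at [5, 9, 29, 37, 42] -> counters=[0,1,0,1,1,0,0,1,0,1,0,0,0,0,2,2,1,1,1,1,0,1,1,0,1,0,1,1,0,1,0,0,1,0,1,3,0,0,2,1,1,1,2,0,1,2,1]
Step 14: insert x at [5, 9, 29, 37, 42] -> counters=[0,1,0,1,1,1,0,1,0,2,0,0,0,0,2,2,1,1,1,1,0,1,1,0,1,0,1,1,0,2,0,0,1,0,1,3,0,1,2,1,1,1,3,0,1,2,1]
Step 15: delete dfr at [29, 41, 44, 45, 46] -> counters=[0,1,0,1,1,1,0,1,0,2,0,0,0,0,2,2,1,1,1,1,0,1,1,0,1,0,1,1,0,1,0,0,1,0,1,3,0,1,2,1,1,0,3,0,0,1,0]
Step 16: insert w at [2, 14, 26, 35, 45] -> counters=[0,1,1,1,1,1,0,1,0,2,0,0,0,0,3,2,1,1,1,1,0,1,1,0,1,0,2,1,0,1,0,0,1,0,1,4,0,1,2,1,1,0,3,0,0,2,0]
Step 17: insert s at [3, 21, 26, 27, 35] -> counters=[0,1,1,2,1,1,0,1,0,2,0,0,0,0,3,2,1,1,1,1,0,2,1,0,1,0,3,2,0,1,0,0,1,0,1,5,0,1,2,1,1,0,3,0,0,2,0]
Step 18: insert my at [4, 14, 24, 35, 42] -> counters=[0,1,1,2,2,1,0,1,0,2,0,0,0,0,4,2,1,1,1,1,0,2,1,0,2,0,3,2,0,1,0,0,1,0,1,6,0,1,2,1,1,0,4,0,0,2,0]
Step 19: delete fwl at [7, 15, 32, 35, 38] -> counters=[0,1,1,2,2,1,0,0,0,2,0,0,0,0,4,1,1,1,1,1,0,2,1,0,2,0,3,2,0,1,0,0,0,0,1,5,0,1,1,1,1,0,4,0,0,2,0]
Step 20: insert kkl at [16, 18, 22, 34, 45] -> counters=[0,1,1,2,2,1,0,0,0,2,0,0,0,0,4,1,2,1,2,1,0,2,2,0,2,0,3,2,0,1,0,0,0,0,2,5,0,1,1,1,1,0,4,0,0,3,0]
Step 21: insert w at [2, 14, 26, 35, 45] -> counters=[0,1,2,2,2,1,0,0,0,2,0,0,0,0,5,1,2,1,2,1,0,2,2,0,2,0,4,2,0,1,0,0,0,0,2,6,0,1,1,1,1,0,4,0,0,4,0]
Step 22: insert fwl at [7, 15, 32, 35, 38] -> counters=[0,1,2,2,2,1,0,1,0,2,0,0,0,0,5,2,2,1,2,1,0,2,2,0,2,0,4,2,0,1,0,0,1,0,2,7,0,1,2,1,1,0,4,0,0,4,0]
Query i: check counters[8]=0 counters[13]=0 counters[14]=5 counters[20]=0 counters[34]=2 -> no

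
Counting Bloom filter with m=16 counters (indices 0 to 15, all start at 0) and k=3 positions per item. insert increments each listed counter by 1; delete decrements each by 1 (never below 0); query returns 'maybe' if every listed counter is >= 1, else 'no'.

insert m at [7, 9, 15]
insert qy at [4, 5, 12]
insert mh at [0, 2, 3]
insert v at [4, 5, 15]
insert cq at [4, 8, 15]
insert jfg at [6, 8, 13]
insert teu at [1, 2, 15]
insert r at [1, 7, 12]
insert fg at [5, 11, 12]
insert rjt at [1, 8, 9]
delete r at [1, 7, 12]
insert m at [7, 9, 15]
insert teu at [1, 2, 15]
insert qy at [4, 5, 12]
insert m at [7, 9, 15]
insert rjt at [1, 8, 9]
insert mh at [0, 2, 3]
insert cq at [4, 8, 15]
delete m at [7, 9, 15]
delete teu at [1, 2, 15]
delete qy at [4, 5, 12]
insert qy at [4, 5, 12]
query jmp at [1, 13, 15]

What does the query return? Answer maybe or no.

Answer: maybe

Derivation:
Step 1: insert m at [7, 9, 15] -> counters=[0,0,0,0,0,0,0,1,0,1,0,0,0,0,0,1]
Step 2: insert qy at [4, 5, 12] -> counters=[0,0,0,0,1,1,0,1,0,1,0,0,1,0,0,1]
Step 3: insert mh at [0, 2, 3] -> counters=[1,0,1,1,1,1,0,1,0,1,0,0,1,0,0,1]
Step 4: insert v at [4, 5, 15] -> counters=[1,0,1,1,2,2,0,1,0,1,0,0,1,0,0,2]
Step 5: insert cq at [4, 8, 15] -> counters=[1,0,1,1,3,2,0,1,1,1,0,0,1,0,0,3]
Step 6: insert jfg at [6, 8, 13] -> counters=[1,0,1,1,3,2,1,1,2,1,0,0,1,1,0,3]
Step 7: insert teu at [1, 2, 15] -> counters=[1,1,2,1,3,2,1,1,2,1,0,0,1,1,0,4]
Step 8: insert r at [1, 7, 12] -> counters=[1,2,2,1,3,2,1,2,2,1,0,0,2,1,0,4]
Step 9: insert fg at [5, 11, 12] -> counters=[1,2,2,1,3,3,1,2,2,1,0,1,3,1,0,4]
Step 10: insert rjt at [1, 8, 9] -> counters=[1,3,2,1,3,3,1,2,3,2,0,1,3,1,0,4]
Step 11: delete r at [1, 7, 12] -> counters=[1,2,2,1,3,3,1,1,3,2,0,1,2,1,0,4]
Step 12: insert m at [7, 9, 15] -> counters=[1,2,2,1,3,3,1,2,3,3,0,1,2,1,0,5]
Step 13: insert teu at [1, 2, 15] -> counters=[1,3,3,1,3,3,1,2,3,3,0,1,2,1,0,6]
Step 14: insert qy at [4, 5, 12] -> counters=[1,3,3,1,4,4,1,2,3,3,0,1,3,1,0,6]
Step 15: insert m at [7, 9, 15] -> counters=[1,3,3,1,4,4,1,3,3,4,0,1,3,1,0,7]
Step 16: insert rjt at [1, 8, 9] -> counters=[1,4,3,1,4,4,1,3,4,5,0,1,3,1,0,7]
Step 17: insert mh at [0, 2, 3] -> counters=[2,4,4,2,4,4,1,3,4,5,0,1,3,1,0,7]
Step 18: insert cq at [4, 8, 15] -> counters=[2,4,4,2,5,4,1,3,5,5,0,1,3,1,0,8]
Step 19: delete m at [7, 9, 15] -> counters=[2,4,4,2,5,4,1,2,5,4,0,1,3,1,0,7]
Step 20: delete teu at [1, 2, 15] -> counters=[2,3,3,2,5,4,1,2,5,4,0,1,3,1,0,6]
Step 21: delete qy at [4, 5, 12] -> counters=[2,3,3,2,4,3,1,2,5,4,0,1,2,1,0,6]
Step 22: insert qy at [4, 5, 12] -> counters=[2,3,3,2,5,4,1,2,5,4,0,1,3,1,0,6]
Query jmp: check counters[1]=3 counters[13]=1 counters[15]=6 -> maybe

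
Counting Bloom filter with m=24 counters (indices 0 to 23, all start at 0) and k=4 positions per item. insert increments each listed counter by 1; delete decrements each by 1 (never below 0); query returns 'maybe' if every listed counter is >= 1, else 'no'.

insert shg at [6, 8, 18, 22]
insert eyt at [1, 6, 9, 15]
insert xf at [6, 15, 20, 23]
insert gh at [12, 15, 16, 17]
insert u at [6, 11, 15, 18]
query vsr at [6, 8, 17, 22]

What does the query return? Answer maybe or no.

Answer: maybe

Derivation:
Step 1: insert shg at [6, 8, 18, 22] -> counters=[0,0,0,0,0,0,1,0,1,0,0,0,0,0,0,0,0,0,1,0,0,0,1,0]
Step 2: insert eyt at [1, 6, 9, 15] -> counters=[0,1,0,0,0,0,2,0,1,1,0,0,0,0,0,1,0,0,1,0,0,0,1,0]
Step 3: insert xf at [6, 15, 20, 23] -> counters=[0,1,0,0,0,0,3,0,1,1,0,0,0,0,0,2,0,0,1,0,1,0,1,1]
Step 4: insert gh at [12, 15, 16, 17] -> counters=[0,1,0,0,0,0,3,0,1,1,0,0,1,0,0,3,1,1,1,0,1,0,1,1]
Step 5: insert u at [6, 11, 15, 18] -> counters=[0,1,0,0,0,0,4,0,1,1,0,1,1,0,0,4,1,1,2,0,1,0,1,1]
Query vsr: check counters[6]=4 counters[8]=1 counters[17]=1 counters[22]=1 -> maybe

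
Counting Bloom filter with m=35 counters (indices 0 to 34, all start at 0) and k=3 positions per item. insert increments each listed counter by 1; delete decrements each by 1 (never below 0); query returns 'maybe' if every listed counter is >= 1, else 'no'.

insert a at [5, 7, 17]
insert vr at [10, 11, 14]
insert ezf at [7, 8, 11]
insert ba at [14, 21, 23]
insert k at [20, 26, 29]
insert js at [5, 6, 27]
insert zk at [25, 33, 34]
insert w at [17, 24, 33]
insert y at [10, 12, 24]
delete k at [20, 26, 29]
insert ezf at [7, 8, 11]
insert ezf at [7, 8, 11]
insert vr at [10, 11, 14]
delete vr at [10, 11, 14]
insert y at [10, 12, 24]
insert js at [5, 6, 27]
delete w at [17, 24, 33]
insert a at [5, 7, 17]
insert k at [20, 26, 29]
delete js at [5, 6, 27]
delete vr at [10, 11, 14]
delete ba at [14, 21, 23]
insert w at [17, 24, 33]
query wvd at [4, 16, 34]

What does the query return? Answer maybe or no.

Answer: no

Derivation:
Step 1: insert a at [5, 7, 17] -> counters=[0,0,0,0,0,1,0,1,0,0,0,0,0,0,0,0,0,1,0,0,0,0,0,0,0,0,0,0,0,0,0,0,0,0,0]
Step 2: insert vr at [10, 11, 14] -> counters=[0,0,0,0,0,1,0,1,0,0,1,1,0,0,1,0,0,1,0,0,0,0,0,0,0,0,0,0,0,0,0,0,0,0,0]
Step 3: insert ezf at [7, 8, 11] -> counters=[0,0,0,0,0,1,0,2,1,0,1,2,0,0,1,0,0,1,0,0,0,0,0,0,0,0,0,0,0,0,0,0,0,0,0]
Step 4: insert ba at [14, 21, 23] -> counters=[0,0,0,0,0,1,0,2,1,0,1,2,0,0,2,0,0,1,0,0,0,1,0,1,0,0,0,0,0,0,0,0,0,0,0]
Step 5: insert k at [20, 26, 29] -> counters=[0,0,0,0,0,1,0,2,1,0,1,2,0,0,2,0,0,1,0,0,1,1,0,1,0,0,1,0,0,1,0,0,0,0,0]
Step 6: insert js at [5, 6, 27] -> counters=[0,0,0,0,0,2,1,2,1,0,1,2,0,0,2,0,0,1,0,0,1,1,0,1,0,0,1,1,0,1,0,0,0,0,0]
Step 7: insert zk at [25, 33, 34] -> counters=[0,0,0,0,0,2,1,2,1,0,1,2,0,0,2,0,0,1,0,0,1,1,0,1,0,1,1,1,0,1,0,0,0,1,1]
Step 8: insert w at [17, 24, 33] -> counters=[0,0,0,0,0,2,1,2,1,0,1,2,0,0,2,0,0,2,0,0,1,1,0,1,1,1,1,1,0,1,0,0,0,2,1]
Step 9: insert y at [10, 12, 24] -> counters=[0,0,0,0,0,2,1,2,1,0,2,2,1,0,2,0,0,2,0,0,1,1,0,1,2,1,1,1,0,1,0,0,0,2,1]
Step 10: delete k at [20, 26, 29] -> counters=[0,0,0,0,0,2,1,2,1,0,2,2,1,0,2,0,0,2,0,0,0,1,0,1,2,1,0,1,0,0,0,0,0,2,1]
Step 11: insert ezf at [7, 8, 11] -> counters=[0,0,0,0,0,2,1,3,2,0,2,3,1,0,2,0,0,2,0,0,0,1,0,1,2,1,0,1,0,0,0,0,0,2,1]
Step 12: insert ezf at [7, 8, 11] -> counters=[0,0,0,0,0,2,1,4,3,0,2,4,1,0,2,0,0,2,0,0,0,1,0,1,2,1,0,1,0,0,0,0,0,2,1]
Step 13: insert vr at [10, 11, 14] -> counters=[0,0,0,0,0,2,1,4,3,0,3,5,1,0,3,0,0,2,0,0,0,1,0,1,2,1,0,1,0,0,0,0,0,2,1]
Step 14: delete vr at [10, 11, 14] -> counters=[0,0,0,0,0,2,1,4,3,0,2,4,1,0,2,0,0,2,0,0,0,1,0,1,2,1,0,1,0,0,0,0,0,2,1]
Step 15: insert y at [10, 12, 24] -> counters=[0,0,0,0,0,2,1,4,3,0,3,4,2,0,2,0,0,2,0,0,0,1,0,1,3,1,0,1,0,0,0,0,0,2,1]
Step 16: insert js at [5, 6, 27] -> counters=[0,0,0,0,0,3,2,4,3,0,3,4,2,0,2,0,0,2,0,0,0,1,0,1,3,1,0,2,0,0,0,0,0,2,1]
Step 17: delete w at [17, 24, 33] -> counters=[0,0,0,0,0,3,2,4,3,0,3,4,2,0,2,0,0,1,0,0,0,1,0,1,2,1,0,2,0,0,0,0,0,1,1]
Step 18: insert a at [5, 7, 17] -> counters=[0,0,0,0,0,4,2,5,3,0,3,4,2,0,2,0,0,2,0,0,0,1,0,1,2,1,0,2,0,0,0,0,0,1,1]
Step 19: insert k at [20, 26, 29] -> counters=[0,0,0,0,0,4,2,5,3,0,3,4,2,0,2,0,0,2,0,0,1,1,0,1,2,1,1,2,0,1,0,0,0,1,1]
Step 20: delete js at [5, 6, 27] -> counters=[0,0,0,0,0,3,1,5,3,0,3,4,2,0,2,0,0,2,0,0,1,1,0,1,2,1,1,1,0,1,0,0,0,1,1]
Step 21: delete vr at [10, 11, 14] -> counters=[0,0,0,0,0,3,1,5,3,0,2,3,2,0,1,0,0,2,0,0,1,1,0,1,2,1,1,1,0,1,0,0,0,1,1]
Step 22: delete ba at [14, 21, 23] -> counters=[0,0,0,0,0,3,1,5,3,0,2,3,2,0,0,0,0,2,0,0,1,0,0,0,2,1,1,1,0,1,0,0,0,1,1]
Step 23: insert w at [17, 24, 33] -> counters=[0,0,0,0,0,3,1,5,3,0,2,3,2,0,0,0,0,3,0,0,1,0,0,0,3,1,1,1,0,1,0,0,0,2,1]
Query wvd: check counters[4]=0 counters[16]=0 counters[34]=1 -> no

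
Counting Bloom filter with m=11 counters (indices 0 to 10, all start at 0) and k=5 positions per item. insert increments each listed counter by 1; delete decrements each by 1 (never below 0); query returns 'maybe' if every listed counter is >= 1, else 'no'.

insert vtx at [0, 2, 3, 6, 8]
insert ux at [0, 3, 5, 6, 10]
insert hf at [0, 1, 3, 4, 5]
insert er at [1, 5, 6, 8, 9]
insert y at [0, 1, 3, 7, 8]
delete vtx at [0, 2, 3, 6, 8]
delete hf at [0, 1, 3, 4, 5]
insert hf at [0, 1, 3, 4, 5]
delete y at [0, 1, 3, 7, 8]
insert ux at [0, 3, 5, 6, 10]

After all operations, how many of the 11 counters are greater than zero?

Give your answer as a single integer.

Answer: 9

Derivation:
Step 1: insert vtx at [0, 2, 3, 6, 8] -> counters=[1,0,1,1,0,0,1,0,1,0,0]
Step 2: insert ux at [0, 3, 5, 6, 10] -> counters=[2,0,1,2,0,1,2,0,1,0,1]
Step 3: insert hf at [0, 1, 3, 4, 5] -> counters=[3,1,1,3,1,2,2,0,1,0,1]
Step 4: insert er at [1, 5, 6, 8, 9] -> counters=[3,2,1,3,1,3,3,0,2,1,1]
Step 5: insert y at [0, 1, 3, 7, 8] -> counters=[4,3,1,4,1,3,3,1,3,1,1]
Step 6: delete vtx at [0, 2, 3, 6, 8] -> counters=[3,3,0,3,1,3,2,1,2,1,1]
Step 7: delete hf at [0, 1, 3, 4, 5] -> counters=[2,2,0,2,0,2,2,1,2,1,1]
Step 8: insert hf at [0, 1, 3, 4, 5] -> counters=[3,3,0,3,1,3,2,1,2,1,1]
Step 9: delete y at [0, 1, 3, 7, 8] -> counters=[2,2,0,2,1,3,2,0,1,1,1]
Step 10: insert ux at [0, 3, 5, 6, 10] -> counters=[3,2,0,3,1,4,3,0,1,1,2]
Final counters=[3,2,0,3,1,4,3,0,1,1,2] -> 9 nonzero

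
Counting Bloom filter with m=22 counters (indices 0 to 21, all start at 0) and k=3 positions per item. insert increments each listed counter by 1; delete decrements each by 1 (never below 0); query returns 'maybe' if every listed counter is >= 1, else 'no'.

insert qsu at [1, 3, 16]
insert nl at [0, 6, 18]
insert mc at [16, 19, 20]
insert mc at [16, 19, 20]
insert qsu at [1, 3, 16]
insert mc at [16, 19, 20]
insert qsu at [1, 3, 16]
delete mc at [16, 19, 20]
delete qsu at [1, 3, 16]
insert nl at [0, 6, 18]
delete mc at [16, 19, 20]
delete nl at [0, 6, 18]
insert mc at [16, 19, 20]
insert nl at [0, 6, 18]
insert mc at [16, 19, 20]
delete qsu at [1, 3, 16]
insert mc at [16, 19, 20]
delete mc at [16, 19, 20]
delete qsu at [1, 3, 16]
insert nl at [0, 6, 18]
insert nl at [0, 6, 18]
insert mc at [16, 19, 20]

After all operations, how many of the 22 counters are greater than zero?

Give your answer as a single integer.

Step 1: insert qsu at [1, 3, 16] -> counters=[0,1,0,1,0,0,0,0,0,0,0,0,0,0,0,0,1,0,0,0,0,0]
Step 2: insert nl at [0, 6, 18] -> counters=[1,1,0,1,0,0,1,0,0,0,0,0,0,0,0,0,1,0,1,0,0,0]
Step 3: insert mc at [16, 19, 20] -> counters=[1,1,0,1,0,0,1,0,0,0,0,0,0,0,0,0,2,0,1,1,1,0]
Step 4: insert mc at [16, 19, 20] -> counters=[1,1,0,1,0,0,1,0,0,0,0,0,0,0,0,0,3,0,1,2,2,0]
Step 5: insert qsu at [1, 3, 16] -> counters=[1,2,0,2,0,0,1,0,0,0,0,0,0,0,0,0,4,0,1,2,2,0]
Step 6: insert mc at [16, 19, 20] -> counters=[1,2,0,2,0,0,1,0,0,0,0,0,0,0,0,0,5,0,1,3,3,0]
Step 7: insert qsu at [1, 3, 16] -> counters=[1,3,0,3,0,0,1,0,0,0,0,0,0,0,0,0,6,0,1,3,3,0]
Step 8: delete mc at [16, 19, 20] -> counters=[1,3,0,3,0,0,1,0,0,0,0,0,0,0,0,0,5,0,1,2,2,0]
Step 9: delete qsu at [1, 3, 16] -> counters=[1,2,0,2,0,0,1,0,0,0,0,0,0,0,0,0,4,0,1,2,2,0]
Step 10: insert nl at [0, 6, 18] -> counters=[2,2,0,2,0,0,2,0,0,0,0,0,0,0,0,0,4,0,2,2,2,0]
Step 11: delete mc at [16, 19, 20] -> counters=[2,2,0,2,0,0,2,0,0,0,0,0,0,0,0,0,3,0,2,1,1,0]
Step 12: delete nl at [0, 6, 18] -> counters=[1,2,0,2,0,0,1,0,0,0,0,0,0,0,0,0,3,0,1,1,1,0]
Step 13: insert mc at [16, 19, 20] -> counters=[1,2,0,2,0,0,1,0,0,0,0,0,0,0,0,0,4,0,1,2,2,0]
Step 14: insert nl at [0, 6, 18] -> counters=[2,2,0,2,0,0,2,0,0,0,0,0,0,0,0,0,4,0,2,2,2,0]
Step 15: insert mc at [16, 19, 20] -> counters=[2,2,0,2,0,0,2,0,0,0,0,0,0,0,0,0,5,0,2,3,3,0]
Step 16: delete qsu at [1, 3, 16] -> counters=[2,1,0,1,0,0,2,0,0,0,0,0,0,0,0,0,4,0,2,3,3,0]
Step 17: insert mc at [16, 19, 20] -> counters=[2,1,0,1,0,0,2,0,0,0,0,0,0,0,0,0,5,0,2,4,4,0]
Step 18: delete mc at [16, 19, 20] -> counters=[2,1,0,1,0,0,2,0,0,0,0,0,0,0,0,0,4,0,2,3,3,0]
Step 19: delete qsu at [1, 3, 16] -> counters=[2,0,0,0,0,0,2,0,0,0,0,0,0,0,0,0,3,0,2,3,3,0]
Step 20: insert nl at [0, 6, 18] -> counters=[3,0,0,0,0,0,3,0,0,0,0,0,0,0,0,0,3,0,3,3,3,0]
Step 21: insert nl at [0, 6, 18] -> counters=[4,0,0,0,0,0,4,0,0,0,0,0,0,0,0,0,3,0,4,3,3,0]
Step 22: insert mc at [16, 19, 20] -> counters=[4,0,0,0,0,0,4,0,0,0,0,0,0,0,0,0,4,0,4,4,4,0]
Final counters=[4,0,0,0,0,0,4,0,0,0,0,0,0,0,0,0,4,0,4,4,4,0] -> 6 nonzero

Answer: 6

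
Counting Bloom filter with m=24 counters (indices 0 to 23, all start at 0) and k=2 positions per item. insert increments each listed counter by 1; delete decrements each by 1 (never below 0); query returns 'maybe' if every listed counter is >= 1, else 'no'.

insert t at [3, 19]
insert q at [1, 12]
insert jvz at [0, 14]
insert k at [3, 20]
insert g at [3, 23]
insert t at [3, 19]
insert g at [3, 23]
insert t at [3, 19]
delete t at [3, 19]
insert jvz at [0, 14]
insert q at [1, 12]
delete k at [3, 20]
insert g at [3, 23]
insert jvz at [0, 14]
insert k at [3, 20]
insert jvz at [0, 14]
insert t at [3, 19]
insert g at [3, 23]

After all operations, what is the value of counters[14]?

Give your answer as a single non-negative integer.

Step 1: insert t at [3, 19] -> counters=[0,0,0,1,0,0,0,0,0,0,0,0,0,0,0,0,0,0,0,1,0,0,0,0]
Step 2: insert q at [1, 12] -> counters=[0,1,0,1,0,0,0,0,0,0,0,0,1,0,0,0,0,0,0,1,0,0,0,0]
Step 3: insert jvz at [0, 14] -> counters=[1,1,0,1,0,0,0,0,0,0,0,0,1,0,1,0,0,0,0,1,0,0,0,0]
Step 4: insert k at [3, 20] -> counters=[1,1,0,2,0,0,0,0,0,0,0,0,1,0,1,0,0,0,0,1,1,0,0,0]
Step 5: insert g at [3, 23] -> counters=[1,1,0,3,0,0,0,0,0,0,0,0,1,0,1,0,0,0,0,1,1,0,0,1]
Step 6: insert t at [3, 19] -> counters=[1,1,0,4,0,0,0,0,0,0,0,0,1,0,1,0,0,0,0,2,1,0,0,1]
Step 7: insert g at [3, 23] -> counters=[1,1,0,5,0,0,0,0,0,0,0,0,1,0,1,0,0,0,0,2,1,0,0,2]
Step 8: insert t at [3, 19] -> counters=[1,1,0,6,0,0,0,0,0,0,0,0,1,0,1,0,0,0,0,3,1,0,0,2]
Step 9: delete t at [3, 19] -> counters=[1,1,0,5,0,0,0,0,0,0,0,0,1,0,1,0,0,0,0,2,1,0,0,2]
Step 10: insert jvz at [0, 14] -> counters=[2,1,0,5,0,0,0,0,0,0,0,0,1,0,2,0,0,0,0,2,1,0,0,2]
Step 11: insert q at [1, 12] -> counters=[2,2,0,5,0,0,0,0,0,0,0,0,2,0,2,0,0,0,0,2,1,0,0,2]
Step 12: delete k at [3, 20] -> counters=[2,2,0,4,0,0,0,0,0,0,0,0,2,0,2,0,0,0,0,2,0,0,0,2]
Step 13: insert g at [3, 23] -> counters=[2,2,0,5,0,0,0,0,0,0,0,0,2,0,2,0,0,0,0,2,0,0,0,3]
Step 14: insert jvz at [0, 14] -> counters=[3,2,0,5,0,0,0,0,0,0,0,0,2,0,3,0,0,0,0,2,0,0,0,3]
Step 15: insert k at [3, 20] -> counters=[3,2,0,6,0,0,0,0,0,0,0,0,2,0,3,0,0,0,0,2,1,0,0,3]
Step 16: insert jvz at [0, 14] -> counters=[4,2,0,6,0,0,0,0,0,0,0,0,2,0,4,0,0,0,0,2,1,0,0,3]
Step 17: insert t at [3, 19] -> counters=[4,2,0,7,0,0,0,0,0,0,0,0,2,0,4,0,0,0,0,3,1,0,0,3]
Step 18: insert g at [3, 23] -> counters=[4,2,0,8,0,0,0,0,0,0,0,0,2,0,4,0,0,0,0,3,1,0,0,4]
Final counters=[4,2,0,8,0,0,0,0,0,0,0,0,2,0,4,0,0,0,0,3,1,0,0,4] -> counters[14]=4

Answer: 4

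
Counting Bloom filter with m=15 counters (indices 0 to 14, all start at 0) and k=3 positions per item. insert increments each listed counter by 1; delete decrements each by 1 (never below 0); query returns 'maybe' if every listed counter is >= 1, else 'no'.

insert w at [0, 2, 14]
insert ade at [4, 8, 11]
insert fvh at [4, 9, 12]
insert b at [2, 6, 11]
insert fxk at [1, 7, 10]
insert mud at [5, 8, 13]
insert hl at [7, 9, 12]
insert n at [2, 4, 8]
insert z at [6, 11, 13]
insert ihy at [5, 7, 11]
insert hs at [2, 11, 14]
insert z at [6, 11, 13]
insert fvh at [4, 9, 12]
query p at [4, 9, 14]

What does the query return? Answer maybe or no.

Step 1: insert w at [0, 2, 14] -> counters=[1,0,1,0,0,0,0,0,0,0,0,0,0,0,1]
Step 2: insert ade at [4, 8, 11] -> counters=[1,0,1,0,1,0,0,0,1,0,0,1,0,0,1]
Step 3: insert fvh at [4, 9, 12] -> counters=[1,0,1,0,2,0,0,0,1,1,0,1,1,0,1]
Step 4: insert b at [2, 6, 11] -> counters=[1,0,2,0,2,0,1,0,1,1,0,2,1,0,1]
Step 5: insert fxk at [1, 7, 10] -> counters=[1,1,2,0,2,0,1,1,1,1,1,2,1,0,1]
Step 6: insert mud at [5, 8, 13] -> counters=[1,1,2,0,2,1,1,1,2,1,1,2,1,1,1]
Step 7: insert hl at [7, 9, 12] -> counters=[1,1,2,0,2,1,1,2,2,2,1,2,2,1,1]
Step 8: insert n at [2, 4, 8] -> counters=[1,1,3,0,3,1,1,2,3,2,1,2,2,1,1]
Step 9: insert z at [6, 11, 13] -> counters=[1,1,3,0,3,1,2,2,3,2,1,3,2,2,1]
Step 10: insert ihy at [5, 7, 11] -> counters=[1,1,3,0,3,2,2,3,3,2,1,4,2,2,1]
Step 11: insert hs at [2, 11, 14] -> counters=[1,1,4,0,3,2,2,3,3,2,1,5,2,2,2]
Step 12: insert z at [6, 11, 13] -> counters=[1,1,4,0,3,2,3,3,3,2,1,6,2,3,2]
Step 13: insert fvh at [4, 9, 12] -> counters=[1,1,4,0,4,2,3,3,3,3,1,6,3,3,2]
Query p: check counters[4]=4 counters[9]=3 counters[14]=2 -> maybe

Answer: maybe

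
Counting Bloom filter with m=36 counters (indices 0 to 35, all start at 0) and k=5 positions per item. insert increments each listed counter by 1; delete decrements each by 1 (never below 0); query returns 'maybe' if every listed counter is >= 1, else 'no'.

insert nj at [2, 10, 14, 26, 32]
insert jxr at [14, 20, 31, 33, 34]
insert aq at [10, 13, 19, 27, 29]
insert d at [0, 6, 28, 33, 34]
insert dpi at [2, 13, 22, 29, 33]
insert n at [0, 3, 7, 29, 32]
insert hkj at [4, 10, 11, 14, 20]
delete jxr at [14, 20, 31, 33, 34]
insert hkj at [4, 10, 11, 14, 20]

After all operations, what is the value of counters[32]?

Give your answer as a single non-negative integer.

Step 1: insert nj at [2, 10, 14, 26, 32] -> counters=[0,0,1,0,0,0,0,0,0,0,1,0,0,0,1,0,0,0,0,0,0,0,0,0,0,0,1,0,0,0,0,0,1,0,0,0]
Step 2: insert jxr at [14, 20, 31, 33, 34] -> counters=[0,0,1,0,0,0,0,0,0,0,1,0,0,0,2,0,0,0,0,0,1,0,0,0,0,0,1,0,0,0,0,1,1,1,1,0]
Step 3: insert aq at [10, 13, 19, 27, 29] -> counters=[0,0,1,0,0,0,0,0,0,0,2,0,0,1,2,0,0,0,0,1,1,0,0,0,0,0,1,1,0,1,0,1,1,1,1,0]
Step 4: insert d at [0, 6, 28, 33, 34] -> counters=[1,0,1,0,0,0,1,0,0,0,2,0,0,1,2,0,0,0,0,1,1,0,0,0,0,0,1,1,1,1,0,1,1,2,2,0]
Step 5: insert dpi at [2, 13, 22, 29, 33] -> counters=[1,0,2,0,0,0,1,0,0,0,2,0,0,2,2,0,0,0,0,1,1,0,1,0,0,0,1,1,1,2,0,1,1,3,2,0]
Step 6: insert n at [0, 3, 7, 29, 32] -> counters=[2,0,2,1,0,0,1,1,0,0,2,0,0,2,2,0,0,0,0,1,1,0,1,0,0,0,1,1,1,3,0,1,2,3,2,0]
Step 7: insert hkj at [4, 10, 11, 14, 20] -> counters=[2,0,2,1,1,0,1,1,0,0,3,1,0,2,3,0,0,0,0,1,2,0,1,0,0,0,1,1,1,3,0,1,2,3,2,0]
Step 8: delete jxr at [14, 20, 31, 33, 34] -> counters=[2,0,2,1,1,0,1,1,0,0,3,1,0,2,2,0,0,0,0,1,1,0,1,0,0,0,1,1,1,3,0,0,2,2,1,0]
Step 9: insert hkj at [4, 10, 11, 14, 20] -> counters=[2,0,2,1,2,0,1,1,0,0,4,2,0,2,3,0,0,0,0,1,2,0,1,0,0,0,1,1,1,3,0,0,2,2,1,0]
Final counters=[2,0,2,1,2,0,1,1,0,0,4,2,0,2,3,0,0,0,0,1,2,0,1,0,0,0,1,1,1,3,0,0,2,2,1,0] -> counters[32]=2

Answer: 2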